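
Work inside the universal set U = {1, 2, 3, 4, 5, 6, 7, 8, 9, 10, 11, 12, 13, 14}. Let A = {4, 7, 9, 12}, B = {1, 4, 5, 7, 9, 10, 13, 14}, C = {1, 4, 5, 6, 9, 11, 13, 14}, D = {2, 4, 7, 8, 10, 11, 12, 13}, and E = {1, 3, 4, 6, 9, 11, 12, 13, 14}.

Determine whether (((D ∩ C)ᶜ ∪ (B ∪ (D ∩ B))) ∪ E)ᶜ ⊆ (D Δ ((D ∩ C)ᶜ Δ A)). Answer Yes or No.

Yes

D ∩ C = {4, 11, 13}
(D ∩ C)ᶜ = {1, 2, 3, 5, 6, 7, 8, 9, 10, 12, 14}
D ∩ B = {4, 7, 10, 13}
B ∪ (D ∩ B) = {1, 4, 5, 7, 9, 10, 13, 14}
(D ∩ C)ᶜ ∪ (B ∪ (D ∩ B)) = {1, 2, 3, 4, 5, 6, 7, 8, 9, 10, 12, 13, 14}
((D ∩ C)ᶜ ∪ (B ∪ (D ∩ B))) ∪ E = {1, 2, 3, 4, 5, 6, 7, 8, 9, 10, 11, 12, 13, 14}
(((D ∩ C)ᶜ ∪ (B ∪ (D ∩ B))) ∪ E)ᶜ = {}
(D ∩ C)ᶜ Δ A = {1, 2, 3, 4, 5, 6, 8, 10, 14}
D Δ ((D ∩ C)ᶜ Δ A) = {1, 3, 5, 6, 7, 11, 12, 13, 14}
Every element of {} is in {1, 3, 5, 6, 7, 11, 12, 13, 14}, so (((D ∩ C)ᶜ ∪ (B ∪ (D ∩ B))) ∪ E)ᶜ ⊆ D Δ ((D ∩ C)ᶜ Δ A).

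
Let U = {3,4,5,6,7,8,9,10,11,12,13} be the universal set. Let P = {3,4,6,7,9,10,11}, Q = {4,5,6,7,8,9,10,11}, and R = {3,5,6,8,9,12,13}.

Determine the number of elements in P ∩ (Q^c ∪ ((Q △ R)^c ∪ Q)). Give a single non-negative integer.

7

Q^c = {3,12,13}
Q △ R = {3,4,7,10,11,12,13}
(Q △ R)^c = {5,6,8,9}
(Q △ R)^c ∪ Q = {4,5,6,7,8,9,10,11}
Q^c ∪ ((Q △ R)^c ∪ Q) = {3,4,5,6,7,8,9,10,11,12,13}
P ∩ (Q^c ∪ ((Q △ R)^c ∪ Q)) = {3,4,6,7,9,10,11}
|P ∩ (Q^c ∪ ((Q △ R)^c ∪ Q))| = 7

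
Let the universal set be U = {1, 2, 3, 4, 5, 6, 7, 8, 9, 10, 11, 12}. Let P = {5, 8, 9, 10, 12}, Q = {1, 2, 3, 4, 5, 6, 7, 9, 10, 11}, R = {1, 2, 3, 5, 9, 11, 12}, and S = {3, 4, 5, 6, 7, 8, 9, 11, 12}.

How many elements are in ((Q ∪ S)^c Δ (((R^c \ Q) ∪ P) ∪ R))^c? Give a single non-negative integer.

Q ∪ S = {1, 2, 3, 4, 5, 6, 7, 8, 9, 10, 11, 12}
(Q ∪ S)^c = {}
R^c = {4, 6, 7, 8, 10}
R^c \ Q = {8}
(R^c \ Q) ∪ P = {5, 8, 9, 10, 12}
((R^c \ Q) ∪ P) ∪ R = {1, 2, 3, 5, 8, 9, 10, 11, 12}
(Q ∪ S)^c Δ (((R^c \ Q) ∪ P) ∪ R) = {1, 2, 3, 5, 8, 9, 10, 11, 12}
((Q ∪ S)^c Δ (((R^c \ Q) ∪ P) ∪ R))^c = {4, 6, 7}
|((Q ∪ S)^c Δ (((R^c \ Q) ∪ P) ∪ R))^c| = 3

3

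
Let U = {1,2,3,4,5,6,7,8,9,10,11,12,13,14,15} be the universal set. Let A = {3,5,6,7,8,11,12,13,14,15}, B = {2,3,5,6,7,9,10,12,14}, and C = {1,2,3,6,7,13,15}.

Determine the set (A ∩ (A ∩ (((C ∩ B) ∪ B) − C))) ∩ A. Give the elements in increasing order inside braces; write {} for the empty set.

C ∩ B = {2,3,6,7}
(C ∩ B) ∪ B = {2,3,5,6,7,9,10,12,14}
((C ∩ B) ∪ B) − C = {5,9,10,12,14}
A ∩ (((C ∩ B) ∪ B) − C) = {5,12,14}
A ∩ (A ∩ (((C ∩ B) ∪ B) − C)) = {5,12,14}
(A ∩ (A ∩ (((C ∩ B) ∪ B) − C))) ∩ A = {5,12,14}

{5,12,14}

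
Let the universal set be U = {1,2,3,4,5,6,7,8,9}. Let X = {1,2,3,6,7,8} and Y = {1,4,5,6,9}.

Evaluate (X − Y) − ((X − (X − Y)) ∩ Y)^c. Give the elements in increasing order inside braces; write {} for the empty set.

{}

X − Y = {2,3,7,8}
X − (X − Y) = {1,6}
(X − (X − Y)) ∩ Y = {1,6}
((X − (X − Y)) ∩ Y)^c = {2,3,4,5,7,8,9}
(X − Y) − ((X − (X − Y)) ∩ Y)^c = {}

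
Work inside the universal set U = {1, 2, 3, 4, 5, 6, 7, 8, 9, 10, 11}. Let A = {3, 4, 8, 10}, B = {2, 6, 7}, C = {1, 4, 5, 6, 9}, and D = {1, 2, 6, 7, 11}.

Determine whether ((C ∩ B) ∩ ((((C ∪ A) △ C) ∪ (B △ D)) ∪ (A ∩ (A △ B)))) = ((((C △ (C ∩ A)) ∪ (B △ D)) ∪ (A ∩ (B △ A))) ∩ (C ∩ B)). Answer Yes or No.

C ∩ B = {6}
C ∪ A = {1, 3, 4, 5, 6, 8, 9, 10}
(C ∪ A) △ C = {3, 8, 10}
B △ D = {1, 11}
((C ∪ A) △ C) ∪ (B △ D) = {1, 3, 8, 10, 11}
A △ B = {2, 3, 4, 6, 7, 8, 10}
A ∩ (A △ B) = {3, 4, 8, 10}
(((C ∪ A) △ C) ∪ (B △ D)) ∪ (A ∩ (A △ B)) = {1, 3, 4, 8, 10, 11}
(C ∩ B) ∩ ((((C ∪ A) △ C) ∪ (B △ D)) ∪ (A ∩ (A △ B))) = {}
C ∩ A = {4}
C △ (C ∩ A) = {1, 5, 6, 9}
(C △ (C ∩ A)) ∪ (B △ D) = {1, 5, 6, 9, 11}
B △ A = {2, 3, 4, 6, 7, 8, 10}
A ∩ (B △ A) = {3, 4, 8, 10}
((C △ (C ∩ A)) ∪ (B △ D)) ∪ (A ∩ (B △ A)) = {1, 3, 4, 5, 6, 8, 9, 10, 11}
(((C △ (C ∩ A)) ∪ (B △ D)) ∪ (A ∩ (B △ A))) ∩ (C ∩ B) = {6}
6 ∈ (((C △ (C ∩ A)) ∪ (B △ D)) ∪ (A ∩ (B △ A))) ∩ (C ∩ B) but 6 ∉ (C ∩ B) ∩ ((((C ∪ A) △ C) ∪ (B △ D)) ∪ (A ∩ (A △ B))), so they differ.

No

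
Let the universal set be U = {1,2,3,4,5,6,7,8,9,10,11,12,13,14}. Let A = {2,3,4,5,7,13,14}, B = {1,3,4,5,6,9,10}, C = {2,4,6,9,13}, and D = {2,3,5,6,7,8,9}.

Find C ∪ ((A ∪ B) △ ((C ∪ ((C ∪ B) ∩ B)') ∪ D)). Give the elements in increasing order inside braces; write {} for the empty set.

A ∪ B = {1,2,3,4,5,6,7,9,10,13,14}
C ∪ B = {1,2,3,4,5,6,9,10,13}
(C ∪ B) ∩ B = {1,3,4,5,6,9,10}
((C ∪ B) ∩ B)' = {2,7,8,11,12,13,14}
C ∪ ((C ∪ B) ∩ B)' = {2,4,6,7,8,9,11,12,13,14}
(C ∪ ((C ∪ B) ∩ B)') ∪ D = {2,3,4,5,6,7,8,9,11,12,13,14}
(A ∪ B) △ ((C ∪ ((C ∪ B) ∩ B)') ∪ D) = {1,8,10,11,12}
C ∪ ((A ∪ B) △ ((C ∪ ((C ∪ B) ∩ B)') ∪ D)) = {1,2,4,6,8,9,10,11,12,13}

{1,2,4,6,8,9,10,11,12,13}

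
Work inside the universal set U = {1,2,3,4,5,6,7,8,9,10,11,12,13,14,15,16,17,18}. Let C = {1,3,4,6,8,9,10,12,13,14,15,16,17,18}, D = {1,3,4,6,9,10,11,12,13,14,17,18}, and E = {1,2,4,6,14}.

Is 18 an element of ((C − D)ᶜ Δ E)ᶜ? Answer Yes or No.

18 ∈ C and 18 ∈ D, so 18 ∉ C − D
18 ∈ (C − D)ᶜ since 18 ∉ (C − D)
18 ∈ (C − D)ᶜ and 18 ∉ E, so 18 ∈ (C − D)ᶜ Δ E
18 ∉ ((C − D)ᶜ Δ E)ᶜ since 18 ∈ ((C − D)ᶜ Δ E)

No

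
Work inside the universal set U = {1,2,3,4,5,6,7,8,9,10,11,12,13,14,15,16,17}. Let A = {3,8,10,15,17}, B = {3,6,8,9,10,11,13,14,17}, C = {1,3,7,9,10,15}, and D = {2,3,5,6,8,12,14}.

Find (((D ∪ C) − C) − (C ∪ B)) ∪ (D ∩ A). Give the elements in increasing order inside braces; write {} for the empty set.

{2,3,5,8,12}

D ∪ C = {1,2,3,5,6,7,8,9,10,12,14,15}
(D ∪ C) − C = {2,5,6,8,12,14}
C ∪ B = {1,3,6,7,8,9,10,11,13,14,15,17}
((D ∪ C) − C) − (C ∪ B) = {2,5,12}
D ∩ A = {3,8}
(((D ∪ C) − C) − (C ∪ B)) ∪ (D ∩ A) = {2,3,5,8,12}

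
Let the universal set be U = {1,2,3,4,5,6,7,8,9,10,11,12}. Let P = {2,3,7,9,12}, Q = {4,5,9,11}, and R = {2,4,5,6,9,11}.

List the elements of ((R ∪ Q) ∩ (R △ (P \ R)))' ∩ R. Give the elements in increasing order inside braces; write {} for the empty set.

R ∪ Q = {2,4,5,6,9,11}
P \ R = {3,7,12}
R △ (P \ R) = {2,3,4,5,6,7,9,11,12}
(R ∪ Q) ∩ (R △ (P \ R)) = {2,4,5,6,9,11}
((R ∪ Q) ∩ (R △ (P \ R)))' = {1,3,7,8,10,12}
((R ∪ Q) ∩ (R △ (P \ R)))' ∩ R = {}

{}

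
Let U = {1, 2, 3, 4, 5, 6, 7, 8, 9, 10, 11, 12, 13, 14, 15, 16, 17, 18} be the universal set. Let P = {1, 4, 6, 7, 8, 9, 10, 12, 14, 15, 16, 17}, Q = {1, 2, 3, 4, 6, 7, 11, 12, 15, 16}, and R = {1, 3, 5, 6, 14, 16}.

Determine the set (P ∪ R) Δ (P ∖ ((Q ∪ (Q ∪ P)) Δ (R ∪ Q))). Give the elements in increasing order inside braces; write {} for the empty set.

P ∪ R = {1, 3, 4, 5, 6, 7, 8, 9, 10, 12, 14, 15, 16, 17}
Q ∪ P = {1, 2, 3, 4, 6, 7, 8, 9, 10, 11, 12, 14, 15, 16, 17}
Q ∪ (Q ∪ P) = {1, 2, 3, 4, 6, 7, 8, 9, 10, 11, 12, 14, 15, 16, 17}
R ∪ Q = {1, 2, 3, 4, 5, 6, 7, 11, 12, 14, 15, 16}
(Q ∪ (Q ∪ P)) Δ (R ∪ Q) = {5, 8, 9, 10, 17}
P ∖ ((Q ∪ (Q ∪ P)) Δ (R ∪ Q)) = {1, 4, 6, 7, 12, 14, 15, 16}
(P ∪ R) Δ (P ∖ ((Q ∪ (Q ∪ P)) Δ (R ∪ Q))) = {3, 5, 8, 9, 10, 17}

{3, 5, 8, 9, 10, 17}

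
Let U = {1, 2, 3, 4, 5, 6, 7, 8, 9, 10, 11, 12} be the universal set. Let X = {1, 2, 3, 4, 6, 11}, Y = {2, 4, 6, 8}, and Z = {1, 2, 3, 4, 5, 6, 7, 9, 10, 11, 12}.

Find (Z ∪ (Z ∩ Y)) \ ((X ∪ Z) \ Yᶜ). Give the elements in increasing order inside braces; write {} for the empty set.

{1, 3, 5, 7, 9, 10, 11, 12}

Z ∩ Y = {2, 4, 6}
Z ∪ (Z ∩ Y) = {1, 2, 3, 4, 5, 6, 7, 9, 10, 11, 12}
X ∪ Z = {1, 2, 3, 4, 5, 6, 7, 9, 10, 11, 12}
Yᶜ = {1, 3, 5, 7, 9, 10, 11, 12}
(X ∪ Z) \ Yᶜ = {2, 4, 6}
(Z ∪ (Z ∩ Y)) \ ((X ∪ Z) \ Yᶜ) = {1, 3, 5, 7, 9, 10, 11, 12}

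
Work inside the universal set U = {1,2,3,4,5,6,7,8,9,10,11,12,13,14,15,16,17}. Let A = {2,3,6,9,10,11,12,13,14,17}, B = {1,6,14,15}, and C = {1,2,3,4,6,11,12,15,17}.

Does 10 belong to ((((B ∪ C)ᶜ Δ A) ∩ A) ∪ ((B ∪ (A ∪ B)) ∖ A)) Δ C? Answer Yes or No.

No

10 ∉ B and 10 ∉ C, so 10 ∉ B ∪ C
10 ∈ (B ∪ C)ᶜ since 10 ∉ (B ∪ C)
10 ∈ (B ∪ C)ᶜ and 10 ∈ A, so 10 ∉ (B ∪ C)ᶜ Δ A
10 ∉ ((B ∪ C)ᶜ Δ A) and 10 ∈ A, so 10 ∉ ((B ∪ C)ᶜ Δ A) ∩ A
10 ∈ A and 10 ∉ B, so 10 ∈ A ∪ B
10 ∉ B and 10 ∈ (A ∪ B), so 10 ∈ B ∪ (A ∪ B)
10 ∈ (B ∪ (A ∪ B)) and 10 ∈ A, so 10 ∉ (B ∪ (A ∪ B)) ∖ A
10 ∉ (((B ∪ C)ᶜ Δ A) ∩ A) and 10 ∉ ((B ∪ (A ∪ B)) ∖ A), so 10 ∉ (((B ∪ C)ᶜ Δ A) ∩ A) ∪ ((B ∪ (A ∪ B)) ∖ A)
10 ∉ ((((B ∪ C)ᶜ Δ A) ∩ A) ∪ ((B ∪ (A ∪ B)) ∖ A)) and 10 ∉ C, so 10 ∉ ((((B ∪ C)ᶜ Δ A) ∩ A) ∪ ((B ∪ (A ∪ B)) ∖ A)) Δ C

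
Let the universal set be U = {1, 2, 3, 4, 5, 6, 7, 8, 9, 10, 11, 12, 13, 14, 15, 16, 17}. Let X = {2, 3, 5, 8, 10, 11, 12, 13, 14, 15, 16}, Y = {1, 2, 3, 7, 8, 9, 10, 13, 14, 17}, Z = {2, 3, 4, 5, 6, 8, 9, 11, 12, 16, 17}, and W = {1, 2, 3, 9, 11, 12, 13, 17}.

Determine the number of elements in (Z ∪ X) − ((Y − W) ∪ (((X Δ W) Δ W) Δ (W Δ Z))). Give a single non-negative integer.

5

Z ∪ X = {2, 3, 4, 5, 6, 8, 9, 10, 11, 12, 13, 14, 15, 16, 17}
Y − W = {7, 8, 10, 14}
X Δ W = {1, 5, 8, 9, 10, 14, 15, 16, 17}
(X Δ W) Δ W = {2, 3, 5, 8, 10, 11, 12, 13, 14, 15, 16}
W Δ Z = {1, 4, 5, 6, 8, 13, 16}
((X Δ W) Δ W) Δ (W Δ Z) = {1, 2, 3, 4, 6, 10, 11, 12, 14, 15}
(Y − W) ∪ (((X Δ W) Δ W) Δ (W Δ Z)) = {1, 2, 3, 4, 6, 7, 8, 10, 11, 12, 14, 15}
(Z ∪ X) − ((Y − W) ∪ (((X Δ W) Δ W) Δ (W Δ Z))) = {5, 9, 13, 16, 17}
|(Z ∪ X) − ((Y − W) ∪ (((X Δ W) Δ W) Δ (W Δ Z)))| = 5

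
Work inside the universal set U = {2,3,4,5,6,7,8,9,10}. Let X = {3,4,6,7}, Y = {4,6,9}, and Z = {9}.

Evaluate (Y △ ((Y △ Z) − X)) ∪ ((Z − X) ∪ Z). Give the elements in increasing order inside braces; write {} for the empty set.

Y △ Z = {4,6}
(Y △ Z) − X = {}
Y △ ((Y △ Z) − X) = {4,6,9}
Z − X = {9}
(Z − X) ∪ Z = {9}
(Y △ ((Y △ Z) − X)) ∪ ((Z − X) ∪ Z) = {4,6,9}

{4,6,9}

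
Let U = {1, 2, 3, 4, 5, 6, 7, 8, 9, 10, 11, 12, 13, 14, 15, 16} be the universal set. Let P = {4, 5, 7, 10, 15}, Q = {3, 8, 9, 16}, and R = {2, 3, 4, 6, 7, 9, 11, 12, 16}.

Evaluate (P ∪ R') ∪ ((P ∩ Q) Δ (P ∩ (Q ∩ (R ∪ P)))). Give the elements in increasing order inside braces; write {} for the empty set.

R' = {1, 5, 8, 10, 13, 14, 15}
P ∪ R' = {1, 4, 5, 7, 8, 10, 13, 14, 15}
P ∩ Q = {}
R ∪ P = {2, 3, 4, 5, 6, 7, 9, 10, 11, 12, 15, 16}
Q ∩ (R ∪ P) = {3, 9, 16}
P ∩ (Q ∩ (R ∪ P)) = {}
(P ∩ Q) Δ (P ∩ (Q ∩ (R ∪ P))) = {}
(P ∪ R') ∪ ((P ∩ Q) Δ (P ∩ (Q ∩ (R ∪ P)))) = {1, 4, 5, 7, 8, 10, 13, 14, 15}

{1, 4, 5, 7, 8, 10, 13, 14, 15}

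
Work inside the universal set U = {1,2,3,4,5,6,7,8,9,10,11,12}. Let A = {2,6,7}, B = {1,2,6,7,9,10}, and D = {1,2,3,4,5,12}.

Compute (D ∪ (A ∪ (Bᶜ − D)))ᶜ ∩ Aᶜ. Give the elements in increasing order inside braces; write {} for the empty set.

Bᶜ = {3,4,5,8,11,12}
Bᶜ − D = {8,11}
A ∪ (Bᶜ − D) = {2,6,7,8,11}
D ∪ (A ∪ (Bᶜ − D)) = {1,2,3,4,5,6,7,8,11,12}
(D ∪ (A ∪ (Bᶜ − D)))ᶜ = {9,10}
Aᶜ = {1,3,4,5,8,9,10,11,12}
(D ∪ (A ∪ (Bᶜ − D)))ᶜ ∩ Aᶜ = {9,10}

{9,10}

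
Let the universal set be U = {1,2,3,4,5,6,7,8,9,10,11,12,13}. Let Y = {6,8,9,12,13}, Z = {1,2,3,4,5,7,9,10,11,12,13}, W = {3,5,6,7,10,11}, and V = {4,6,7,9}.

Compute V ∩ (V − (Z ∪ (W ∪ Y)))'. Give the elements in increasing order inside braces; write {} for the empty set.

W ∪ Y = {3,5,6,7,8,9,10,11,12,13}
Z ∪ (W ∪ Y) = {1,2,3,4,5,6,7,8,9,10,11,12,13}
V − (Z ∪ (W ∪ Y)) = {}
(V − (Z ∪ (W ∪ Y)))' = {1,2,3,4,5,6,7,8,9,10,11,12,13}
V ∩ (V − (Z ∪ (W ∪ Y)))' = {4,6,7,9}

{4,6,7,9}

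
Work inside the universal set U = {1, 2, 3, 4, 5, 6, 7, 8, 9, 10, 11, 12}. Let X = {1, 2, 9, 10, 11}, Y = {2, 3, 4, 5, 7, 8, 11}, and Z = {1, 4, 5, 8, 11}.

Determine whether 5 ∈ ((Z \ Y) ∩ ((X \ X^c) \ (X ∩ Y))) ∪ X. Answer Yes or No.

No

5 ∈ Z and 5 ∈ Y, so 5 ∉ Z \ Y
5 ∉ X, so 5 ∈ X^c
5 ∉ X and 5 ∈ X^c, so 5 ∉ X \ X^c
5 ∉ X and 5 ∈ Y, so 5 ∉ X ∩ Y
5 ∉ (X \ X^c) and 5 ∉ (X ∩ Y), so 5 ∉ (X \ X^c) \ (X ∩ Y)
5 ∉ (Z \ Y) and 5 ∉ ((X \ X^c) \ (X ∩ Y)), so 5 ∉ (Z \ Y) ∩ ((X \ X^c) \ (X ∩ Y))
5 ∉ ((Z \ Y) ∩ ((X \ X^c) \ (X ∩ Y))) and 5 ∉ X, so 5 ∉ ((Z \ Y) ∩ ((X \ X^c) \ (X ∩ Y))) ∪ X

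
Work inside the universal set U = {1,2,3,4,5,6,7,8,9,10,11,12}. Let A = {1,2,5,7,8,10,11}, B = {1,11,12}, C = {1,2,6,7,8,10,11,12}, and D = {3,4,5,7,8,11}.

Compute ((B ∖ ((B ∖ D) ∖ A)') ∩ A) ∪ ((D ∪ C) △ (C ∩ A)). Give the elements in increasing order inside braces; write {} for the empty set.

B ∖ D = {1,12}
(B ∖ D) ∖ A = {12}
((B ∖ D) ∖ A)' = {1,2,3,4,5,6,7,8,9,10,11}
B ∖ ((B ∖ D) ∖ A)' = {12}
(B ∖ ((B ∖ D) ∖ A)') ∩ A = {}
D ∪ C = {1,2,3,4,5,6,7,8,10,11,12}
C ∩ A = {1,2,7,8,10,11}
(D ∪ C) △ (C ∩ A) = {3,4,5,6,12}
((B ∖ ((B ∖ D) ∖ A)') ∩ A) ∪ ((D ∪ C) △ (C ∩ A)) = {3,4,5,6,12}

{3,4,5,6,12}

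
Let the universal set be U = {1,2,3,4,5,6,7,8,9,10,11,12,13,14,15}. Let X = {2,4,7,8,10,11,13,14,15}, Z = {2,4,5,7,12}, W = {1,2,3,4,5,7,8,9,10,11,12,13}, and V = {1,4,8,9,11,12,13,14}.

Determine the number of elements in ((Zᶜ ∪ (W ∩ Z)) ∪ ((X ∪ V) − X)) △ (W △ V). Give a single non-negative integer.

9

Zᶜ = {1,3,6,8,9,10,11,13,14,15}
W ∩ Z = {2,4,5,7,12}
Zᶜ ∪ (W ∩ Z) = {1,2,3,4,5,6,7,8,9,10,11,12,13,14,15}
X ∪ V = {1,2,4,7,8,9,10,11,12,13,14,15}
(X ∪ V) − X = {1,9,12}
(Zᶜ ∪ (W ∩ Z)) ∪ ((X ∪ V) − X) = {1,2,3,4,5,6,7,8,9,10,11,12,13,14,15}
W △ V = {2,3,5,7,10,14}
((Zᶜ ∪ (W ∩ Z)) ∪ ((X ∪ V) − X)) △ (W △ V) = {1,4,6,8,9,11,12,13,15}
|((Zᶜ ∪ (W ∩ Z)) ∪ ((X ∪ V) − X)) △ (W △ V)| = 9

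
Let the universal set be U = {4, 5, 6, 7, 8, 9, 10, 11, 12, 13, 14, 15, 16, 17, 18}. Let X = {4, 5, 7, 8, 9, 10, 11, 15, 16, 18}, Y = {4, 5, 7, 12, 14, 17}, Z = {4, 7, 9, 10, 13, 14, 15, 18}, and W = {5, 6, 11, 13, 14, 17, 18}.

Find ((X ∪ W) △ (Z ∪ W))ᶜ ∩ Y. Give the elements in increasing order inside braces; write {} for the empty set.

X ∪ W = {4, 5, 6, 7, 8, 9, 10, 11, 13, 14, 15, 16, 17, 18}
Z ∪ W = {4, 5, 6, 7, 9, 10, 11, 13, 14, 15, 17, 18}
(X ∪ W) △ (Z ∪ W) = {8, 16}
((X ∪ W) △ (Z ∪ W))ᶜ = {4, 5, 6, 7, 9, 10, 11, 12, 13, 14, 15, 17, 18}
((X ∪ W) △ (Z ∪ W))ᶜ ∩ Y = {4, 5, 7, 12, 14, 17}

{4, 5, 7, 12, 14, 17}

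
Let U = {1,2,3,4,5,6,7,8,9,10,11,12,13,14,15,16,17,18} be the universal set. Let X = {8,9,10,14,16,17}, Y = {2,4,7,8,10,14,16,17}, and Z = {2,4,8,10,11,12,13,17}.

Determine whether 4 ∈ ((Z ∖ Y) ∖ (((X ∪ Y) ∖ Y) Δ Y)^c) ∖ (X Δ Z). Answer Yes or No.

4 ∈ Z and 4 ∈ Y, so 4 ∉ Z ∖ Y
4 ∉ X and 4 ∈ Y, so 4 ∈ X ∪ Y
4 ∈ (X ∪ Y) and 4 ∈ Y, so 4 ∉ (X ∪ Y) ∖ Y
4 ∉ ((X ∪ Y) ∖ Y) and 4 ∈ Y, so 4 ∈ ((X ∪ Y) ∖ Y) Δ Y
4 ∉ (((X ∪ Y) ∖ Y) Δ Y)^c since 4 ∈ (((X ∪ Y) ∖ Y) Δ Y)
4 ∉ (Z ∖ Y) and 4 ∉ (((X ∪ Y) ∖ Y) Δ Y)^c, so 4 ∉ (Z ∖ Y) ∖ (((X ∪ Y) ∖ Y) Δ Y)^c
4 ∉ X and 4 ∈ Z, so 4 ∈ X Δ Z
4 ∉ ((Z ∖ Y) ∖ (((X ∪ Y) ∖ Y) Δ Y)^c) and 4 ∈ (X Δ Z), so 4 ∉ ((Z ∖ Y) ∖ (((X ∪ Y) ∖ Y) Δ Y)^c) ∖ (X Δ Z)

No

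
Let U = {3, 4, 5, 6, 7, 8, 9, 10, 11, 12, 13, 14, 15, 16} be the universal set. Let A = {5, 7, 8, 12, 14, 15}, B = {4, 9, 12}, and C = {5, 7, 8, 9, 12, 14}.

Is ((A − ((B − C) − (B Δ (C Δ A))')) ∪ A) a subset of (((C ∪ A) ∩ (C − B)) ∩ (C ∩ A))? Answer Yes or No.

B − C = {4}
C Δ A = {9, 15}
B Δ (C Δ A) = {4, 12, 15}
(B Δ (C Δ A))' = {3, 5, 6, 7, 8, 9, 10, 11, 13, 14, 16}
(B − C) − (B Δ (C Δ A))' = {4}
A − ((B − C) − (B Δ (C Δ A))') = {5, 7, 8, 12, 14, 15}
(A − ((B − C) − (B Δ (C Δ A))')) ∪ A = {5, 7, 8, 12, 14, 15}
C ∪ A = {5, 7, 8, 9, 12, 14, 15}
C − B = {5, 7, 8, 14}
(C ∪ A) ∩ (C − B) = {5, 7, 8, 14}
C ∩ A = {5, 7, 8, 12, 14}
((C ∪ A) ∩ (C − B)) ∩ (C ∩ A) = {5, 7, 8, 14}
12 ∈ (A − ((B − C) − (B Δ (C Δ A))')) ∪ A but 12 ∉ ((C ∪ A) ∩ (C − B)) ∩ (C ∩ A), so the inclusion fails.

No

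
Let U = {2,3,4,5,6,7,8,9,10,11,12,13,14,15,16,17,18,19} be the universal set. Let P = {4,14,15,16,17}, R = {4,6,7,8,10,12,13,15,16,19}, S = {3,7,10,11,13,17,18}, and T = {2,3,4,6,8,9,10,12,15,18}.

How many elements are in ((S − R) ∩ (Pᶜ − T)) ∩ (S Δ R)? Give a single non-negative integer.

S − R = {3,11,17,18}
Pᶜ = {2,3,5,6,7,8,9,10,11,12,13,18,19}
Pᶜ − T = {5,7,11,13,19}
(S − R) ∩ (Pᶜ − T) = {11}
S Δ R = {3,4,6,8,11,12,15,16,17,18,19}
((S − R) ∩ (Pᶜ − T)) ∩ (S Δ R) = {11}
|((S − R) ∩ (Pᶜ − T)) ∩ (S Δ R)| = 1

1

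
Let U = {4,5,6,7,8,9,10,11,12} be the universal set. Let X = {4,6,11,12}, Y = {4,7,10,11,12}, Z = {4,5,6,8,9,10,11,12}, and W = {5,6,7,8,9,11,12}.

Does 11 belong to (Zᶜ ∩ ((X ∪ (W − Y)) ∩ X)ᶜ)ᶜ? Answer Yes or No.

Yes

11 ∈ Z, so 11 ∉ Zᶜ
11 ∈ W and 11 ∈ Y, so 11 ∉ W − Y
11 ∈ X and 11 ∉ (W − Y), so 11 ∈ X ∪ (W − Y)
11 ∈ (X ∪ (W − Y)) and 11 ∈ X, so 11 ∈ (X ∪ (W − Y)) ∩ X
11 ∉ ((X ∪ (W − Y)) ∩ X)ᶜ since 11 ∈ ((X ∪ (W − Y)) ∩ X)
11 ∉ Zᶜ and 11 ∉ ((X ∪ (W − Y)) ∩ X)ᶜ, so 11 ∉ Zᶜ ∩ ((X ∪ (W − Y)) ∩ X)ᶜ
11 ∈ (Zᶜ ∩ ((X ∪ (W − Y)) ∩ X)ᶜ)ᶜ since 11 ∉ (Zᶜ ∩ ((X ∪ (W − Y)) ∩ X)ᶜ)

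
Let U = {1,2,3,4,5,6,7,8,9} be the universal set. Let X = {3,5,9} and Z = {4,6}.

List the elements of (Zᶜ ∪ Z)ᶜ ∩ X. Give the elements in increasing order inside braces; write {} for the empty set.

Zᶜ = {1,2,3,5,7,8,9}
Zᶜ ∪ Z = {1,2,3,4,5,6,7,8,9}
(Zᶜ ∪ Z)ᶜ = {}
(Zᶜ ∪ Z)ᶜ ∩ X = {}

{}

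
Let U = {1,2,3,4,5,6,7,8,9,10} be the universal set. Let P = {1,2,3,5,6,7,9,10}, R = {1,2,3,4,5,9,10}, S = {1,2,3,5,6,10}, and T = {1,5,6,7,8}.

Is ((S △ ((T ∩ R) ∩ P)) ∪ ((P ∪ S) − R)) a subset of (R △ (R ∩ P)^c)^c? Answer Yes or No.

T ∩ R = {1,5}
(T ∩ R) ∩ P = {1,5}
S △ ((T ∩ R) ∩ P) = {2,3,6,10}
P ∪ S = {1,2,3,5,6,7,9,10}
(P ∪ S) − R = {6,7}
(S △ ((T ∩ R) ∩ P)) ∪ ((P ∪ S) − R) = {2,3,6,7,10}
R ∩ P = {1,2,3,5,9,10}
(R ∩ P)^c = {4,6,7,8}
R △ (R ∩ P)^c = {1,2,3,5,6,7,8,9,10}
(R △ (R ∩ P)^c)^c = {4}
2 ∈ (S △ ((T ∩ R) ∩ P)) ∪ ((P ∪ S) − R) but 2 ∉ (R △ (R ∩ P)^c)^c, so the inclusion fails.

No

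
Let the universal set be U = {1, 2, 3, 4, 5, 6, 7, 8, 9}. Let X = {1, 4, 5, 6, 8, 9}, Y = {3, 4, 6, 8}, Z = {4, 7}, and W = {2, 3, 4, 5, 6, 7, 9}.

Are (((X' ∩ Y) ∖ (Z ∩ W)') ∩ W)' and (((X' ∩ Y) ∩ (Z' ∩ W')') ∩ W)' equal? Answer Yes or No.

No

X' = {2, 3, 7}
X' ∩ Y = {3}
Z ∩ W = {4, 7}
(Z ∩ W)' = {1, 2, 3, 5, 6, 8, 9}
(X' ∩ Y) ∖ (Z ∩ W)' = {}
((X' ∩ Y) ∖ (Z ∩ W)') ∩ W = {}
(((X' ∩ Y) ∖ (Z ∩ W)') ∩ W)' = {1, 2, 3, 4, 5, 6, 7, 8, 9}
Z' = {1, 2, 3, 5, 6, 8, 9}
W' = {1, 8}
Z' ∩ W' = {1, 8}
(Z' ∩ W')' = {2, 3, 4, 5, 6, 7, 9}
(X' ∩ Y) ∩ (Z' ∩ W')' = {3}
((X' ∩ Y) ∩ (Z' ∩ W')') ∩ W = {3}
(((X' ∩ Y) ∩ (Z' ∩ W')') ∩ W)' = {1, 2, 4, 5, 6, 7, 8, 9}
3 ∈ (((X' ∩ Y) ∖ (Z ∩ W)') ∩ W)' but 3 ∉ (((X' ∩ Y) ∩ (Z' ∩ W')') ∩ W)', so they differ.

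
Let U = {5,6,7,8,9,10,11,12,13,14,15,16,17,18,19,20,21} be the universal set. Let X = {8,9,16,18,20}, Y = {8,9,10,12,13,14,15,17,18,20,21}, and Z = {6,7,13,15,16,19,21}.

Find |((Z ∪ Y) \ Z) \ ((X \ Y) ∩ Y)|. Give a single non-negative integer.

8

Z ∪ Y = {6,7,8,9,10,12,13,14,15,16,17,18,19,20,21}
(Z ∪ Y) \ Z = {8,9,10,12,14,17,18,20}
X \ Y = {16}
(X \ Y) ∩ Y = {}
((Z ∪ Y) \ Z) \ ((X \ Y) ∩ Y) = {8,9,10,12,14,17,18,20}
|((Z ∪ Y) \ Z) \ ((X \ Y) ∩ Y)| = 8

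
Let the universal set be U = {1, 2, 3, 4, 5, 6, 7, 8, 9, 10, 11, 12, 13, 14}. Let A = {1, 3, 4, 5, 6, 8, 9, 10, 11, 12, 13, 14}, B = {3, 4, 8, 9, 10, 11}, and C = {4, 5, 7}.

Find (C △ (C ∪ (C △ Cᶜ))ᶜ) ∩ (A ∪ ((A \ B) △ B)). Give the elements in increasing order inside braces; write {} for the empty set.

Cᶜ = {1, 2, 3, 6, 8, 9, 10, 11, 12, 13, 14}
C △ Cᶜ = {1, 2, 3, 4, 5, 6, 7, 8, 9, 10, 11, 12, 13, 14}
C ∪ (C △ Cᶜ) = {1, 2, 3, 4, 5, 6, 7, 8, 9, 10, 11, 12, 13, 14}
(C ∪ (C △ Cᶜ))ᶜ = {}
C △ (C ∪ (C △ Cᶜ))ᶜ = {4, 5, 7}
A \ B = {1, 5, 6, 12, 13, 14}
(A \ B) △ B = {1, 3, 4, 5, 6, 8, 9, 10, 11, 12, 13, 14}
A ∪ ((A \ B) △ B) = {1, 3, 4, 5, 6, 8, 9, 10, 11, 12, 13, 14}
(C △ (C ∪ (C △ Cᶜ))ᶜ) ∩ (A ∪ ((A \ B) △ B)) = {4, 5}

{4, 5}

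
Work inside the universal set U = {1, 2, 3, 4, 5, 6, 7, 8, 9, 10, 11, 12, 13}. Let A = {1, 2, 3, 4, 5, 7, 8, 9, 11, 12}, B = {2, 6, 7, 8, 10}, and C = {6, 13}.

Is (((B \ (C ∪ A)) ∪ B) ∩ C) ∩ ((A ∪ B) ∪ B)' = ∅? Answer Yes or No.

Yes

C ∪ A = {1, 2, 3, 4, 5, 6, 7, 8, 9, 11, 12, 13}
B \ (C ∪ A) = {10}
(B \ (C ∪ A)) ∪ B = {2, 6, 7, 8, 10}
((B \ (C ∪ A)) ∪ B) ∩ C = {6}
A ∪ B = {1, 2, 3, 4, 5, 6, 7, 8, 9, 10, 11, 12}
(A ∪ B) ∪ B = {1, 2, 3, 4, 5, 6, 7, 8, 9, 10, 11, 12}
((A ∪ B) ∪ B)' = {13}
{6} and {13} share no elements.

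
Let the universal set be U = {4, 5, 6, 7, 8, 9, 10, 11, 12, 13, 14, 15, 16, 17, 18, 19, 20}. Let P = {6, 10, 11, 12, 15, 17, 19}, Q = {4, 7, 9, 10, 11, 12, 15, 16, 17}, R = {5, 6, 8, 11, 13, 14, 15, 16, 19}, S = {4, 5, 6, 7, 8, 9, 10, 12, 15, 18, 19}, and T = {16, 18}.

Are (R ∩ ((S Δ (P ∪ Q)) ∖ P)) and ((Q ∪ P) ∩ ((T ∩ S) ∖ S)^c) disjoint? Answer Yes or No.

No

P ∪ Q = {4, 6, 7, 9, 10, 11, 12, 15, 16, 17, 19}
S Δ (P ∪ Q) = {5, 8, 11, 16, 17, 18}
(S Δ (P ∪ Q)) ∖ P = {5, 8, 16, 18}
R ∩ ((S Δ (P ∪ Q)) ∖ P) = {5, 8, 16}
Q ∪ P = {4, 6, 7, 9, 10, 11, 12, 15, 16, 17, 19}
T ∩ S = {18}
(T ∩ S) ∖ S = {}
((T ∩ S) ∖ S)^c = {4, 5, 6, 7, 8, 9, 10, 11, 12, 13, 14, 15, 16, 17, 18, 19, 20}
(Q ∪ P) ∩ ((T ∩ S) ∖ S)^c = {4, 6, 7, 9, 10, 11, 12, 15, 16, 17, 19}
16 lies in both, so they are not disjoint.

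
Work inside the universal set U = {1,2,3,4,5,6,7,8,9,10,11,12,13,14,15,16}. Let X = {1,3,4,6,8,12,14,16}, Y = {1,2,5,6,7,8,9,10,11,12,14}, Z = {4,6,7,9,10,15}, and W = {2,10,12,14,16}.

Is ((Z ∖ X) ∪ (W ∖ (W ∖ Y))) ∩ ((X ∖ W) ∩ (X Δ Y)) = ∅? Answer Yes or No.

Yes

Z ∖ X = {7,9,10,15}
W ∖ Y = {16}
W ∖ (W ∖ Y) = {2,10,12,14}
(Z ∖ X) ∪ (W ∖ (W ∖ Y)) = {2,7,9,10,12,14,15}
X ∖ W = {1,3,4,6,8}
X Δ Y = {2,3,4,5,7,9,10,11,16}
(X ∖ W) ∩ (X Δ Y) = {3,4}
{2,7,9,10,12,14,15} and {3,4} share no elements.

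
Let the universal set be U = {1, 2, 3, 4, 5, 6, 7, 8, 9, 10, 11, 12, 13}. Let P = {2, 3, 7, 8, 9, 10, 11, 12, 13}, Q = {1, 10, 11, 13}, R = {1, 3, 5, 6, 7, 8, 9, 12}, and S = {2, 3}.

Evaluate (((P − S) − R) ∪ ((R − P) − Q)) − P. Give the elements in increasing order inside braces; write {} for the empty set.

P − S = {7, 8, 9, 10, 11, 12, 13}
(P − S) − R = {10, 11, 13}
R − P = {1, 5, 6}
(R − P) − Q = {5, 6}
((P − S) − R) ∪ ((R − P) − Q) = {5, 6, 10, 11, 13}
(((P − S) − R) ∪ ((R − P) − Q)) − P = {5, 6}

{5, 6}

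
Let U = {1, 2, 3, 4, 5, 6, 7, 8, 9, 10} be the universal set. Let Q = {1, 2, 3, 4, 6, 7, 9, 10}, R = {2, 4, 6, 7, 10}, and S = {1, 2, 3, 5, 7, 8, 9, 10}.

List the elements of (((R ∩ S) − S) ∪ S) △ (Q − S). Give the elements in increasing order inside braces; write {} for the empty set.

R ∩ S = {2, 7, 10}
(R ∩ S) − S = {}
((R ∩ S) − S) ∪ S = {1, 2, 3, 5, 7, 8, 9, 10}
Q − S = {4, 6}
(((R ∩ S) − S) ∪ S) △ (Q − S) = {1, 2, 3, 4, 5, 6, 7, 8, 9, 10}

{1, 2, 3, 4, 5, 6, 7, 8, 9, 10}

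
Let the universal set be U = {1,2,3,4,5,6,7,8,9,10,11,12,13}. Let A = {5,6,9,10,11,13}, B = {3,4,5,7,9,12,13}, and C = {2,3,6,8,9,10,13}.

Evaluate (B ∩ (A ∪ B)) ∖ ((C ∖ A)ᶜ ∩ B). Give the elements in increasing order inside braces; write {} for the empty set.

{3}

A ∪ B = {3,4,5,6,7,9,10,11,12,13}
B ∩ (A ∪ B) = {3,4,5,7,9,12,13}
C ∖ A = {2,3,8}
(C ∖ A)ᶜ = {1,4,5,6,7,9,10,11,12,13}
(C ∖ A)ᶜ ∩ B = {4,5,7,9,12,13}
(B ∩ (A ∪ B)) ∖ ((C ∖ A)ᶜ ∩ B) = {3}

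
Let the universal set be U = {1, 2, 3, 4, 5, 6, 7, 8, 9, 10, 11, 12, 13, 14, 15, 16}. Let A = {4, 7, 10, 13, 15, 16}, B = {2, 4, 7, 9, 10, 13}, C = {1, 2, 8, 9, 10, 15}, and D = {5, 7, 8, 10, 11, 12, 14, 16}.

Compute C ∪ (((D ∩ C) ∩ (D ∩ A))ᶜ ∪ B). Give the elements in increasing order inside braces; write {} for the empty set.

{1, 2, 3, 4, 5, 6, 7, 8, 9, 10, 11, 12, 13, 14, 15, 16}

D ∩ C = {8, 10}
D ∩ A = {7, 10, 16}
(D ∩ C) ∩ (D ∩ A) = {10}
((D ∩ C) ∩ (D ∩ A))ᶜ = {1, 2, 3, 4, 5, 6, 7, 8, 9, 11, 12, 13, 14, 15, 16}
((D ∩ C) ∩ (D ∩ A))ᶜ ∪ B = {1, 2, 3, 4, 5, 6, 7, 8, 9, 10, 11, 12, 13, 14, 15, 16}
C ∪ (((D ∩ C) ∩ (D ∩ A))ᶜ ∪ B) = {1, 2, 3, 4, 5, 6, 7, 8, 9, 10, 11, 12, 13, 14, 15, 16}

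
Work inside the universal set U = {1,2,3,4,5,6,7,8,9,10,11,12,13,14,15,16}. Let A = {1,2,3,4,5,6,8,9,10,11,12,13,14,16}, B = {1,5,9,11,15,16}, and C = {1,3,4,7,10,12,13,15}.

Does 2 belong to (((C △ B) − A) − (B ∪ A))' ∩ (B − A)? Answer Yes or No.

2 ∉ C and 2 ∉ B, so 2 ∉ C △ B
2 ∉ (C △ B) and 2 ∈ A, so 2 ∉ (C △ B) − A
2 ∉ B and 2 ∈ A, so 2 ∈ B ∪ A
2 ∉ ((C △ B) − A) and 2 ∈ (B ∪ A), so 2 ∉ ((C △ B) − A) − (B ∪ A)
2 ∈ (((C △ B) − A) − (B ∪ A))' since 2 ∉ (((C △ B) − A) − (B ∪ A))
2 ∉ B and 2 ∈ A, so 2 ∉ B − A
2 ∈ (((C △ B) − A) − (B ∪ A))' and 2 ∉ (B − A), so 2 ∉ (((C △ B) − A) − (B ∪ A))' ∩ (B − A)

No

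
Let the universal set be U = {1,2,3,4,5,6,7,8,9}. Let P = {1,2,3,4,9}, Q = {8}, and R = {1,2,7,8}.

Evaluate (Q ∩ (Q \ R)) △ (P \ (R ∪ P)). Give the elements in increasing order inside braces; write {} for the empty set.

{}

Q \ R = {}
Q ∩ (Q \ R) = {}
R ∪ P = {1,2,3,4,7,8,9}
P \ (R ∪ P) = {}
(Q ∩ (Q \ R)) △ (P \ (R ∪ P)) = {}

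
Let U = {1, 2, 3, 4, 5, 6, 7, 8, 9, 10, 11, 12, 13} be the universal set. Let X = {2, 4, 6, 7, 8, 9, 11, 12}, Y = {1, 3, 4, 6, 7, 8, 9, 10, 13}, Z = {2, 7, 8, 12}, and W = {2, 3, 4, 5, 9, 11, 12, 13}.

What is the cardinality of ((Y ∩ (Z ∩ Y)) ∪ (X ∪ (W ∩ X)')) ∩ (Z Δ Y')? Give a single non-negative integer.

4

Z ∩ Y = {7, 8}
Y ∩ (Z ∩ Y) = {7, 8}
W ∩ X = {2, 4, 9, 11, 12}
(W ∩ X)' = {1, 3, 5, 6, 7, 8, 10, 13}
X ∪ (W ∩ X)' = {1, 2, 3, 4, 5, 6, 7, 8, 9, 10, 11, 12, 13}
(Y ∩ (Z ∩ Y)) ∪ (X ∪ (W ∩ X)') = {1, 2, 3, 4, 5, 6, 7, 8, 9, 10, 11, 12, 13}
Y' = {2, 5, 11, 12}
Z Δ Y' = {5, 7, 8, 11}
((Y ∩ (Z ∩ Y)) ∪ (X ∪ (W ∩ X)')) ∩ (Z Δ Y') = {5, 7, 8, 11}
|((Y ∩ (Z ∩ Y)) ∪ (X ∪ (W ∩ X)')) ∩ (Z Δ Y')| = 4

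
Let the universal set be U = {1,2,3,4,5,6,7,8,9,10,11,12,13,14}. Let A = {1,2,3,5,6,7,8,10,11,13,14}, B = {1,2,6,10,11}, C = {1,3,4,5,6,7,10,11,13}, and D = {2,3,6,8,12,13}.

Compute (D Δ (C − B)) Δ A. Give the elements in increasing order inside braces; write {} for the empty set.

{1,3,4,10,11,12,13,14}

C − B = {3,4,5,7,13}
D Δ (C − B) = {2,4,5,6,7,8,12}
(D Δ (C − B)) Δ A = {1,3,4,10,11,12,13,14}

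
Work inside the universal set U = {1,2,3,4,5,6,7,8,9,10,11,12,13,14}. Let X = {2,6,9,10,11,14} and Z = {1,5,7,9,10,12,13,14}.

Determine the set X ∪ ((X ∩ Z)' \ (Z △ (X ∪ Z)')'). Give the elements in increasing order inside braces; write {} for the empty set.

X ∩ Z = {9,10,14}
(X ∩ Z)' = {1,2,3,4,5,6,7,8,11,12,13}
X ∪ Z = {1,2,5,6,7,9,10,11,12,13,14}
(X ∪ Z)' = {3,4,8}
Z △ (X ∪ Z)' = {1,3,4,5,7,8,9,10,12,13,14}
(Z △ (X ∪ Z)')' = {2,6,11}
(X ∩ Z)' \ (Z △ (X ∪ Z)')' = {1,3,4,5,7,8,12,13}
X ∪ ((X ∩ Z)' \ (Z △ (X ∪ Z)')') = {1,2,3,4,5,6,7,8,9,10,11,12,13,14}

{1,2,3,4,5,6,7,8,9,10,11,12,13,14}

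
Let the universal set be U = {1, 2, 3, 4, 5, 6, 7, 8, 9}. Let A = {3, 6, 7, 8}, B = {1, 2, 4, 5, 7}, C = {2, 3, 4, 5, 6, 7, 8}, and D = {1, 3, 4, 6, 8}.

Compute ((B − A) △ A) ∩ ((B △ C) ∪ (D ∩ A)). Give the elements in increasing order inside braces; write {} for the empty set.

{1, 3, 6, 8}

B − A = {1, 2, 4, 5}
(B − A) △ A = {1, 2, 3, 4, 5, 6, 7, 8}
B △ C = {1, 3, 6, 8}
D ∩ A = {3, 6, 8}
(B △ C) ∪ (D ∩ A) = {1, 3, 6, 8}
((B − A) △ A) ∩ ((B △ C) ∪ (D ∩ A)) = {1, 3, 6, 8}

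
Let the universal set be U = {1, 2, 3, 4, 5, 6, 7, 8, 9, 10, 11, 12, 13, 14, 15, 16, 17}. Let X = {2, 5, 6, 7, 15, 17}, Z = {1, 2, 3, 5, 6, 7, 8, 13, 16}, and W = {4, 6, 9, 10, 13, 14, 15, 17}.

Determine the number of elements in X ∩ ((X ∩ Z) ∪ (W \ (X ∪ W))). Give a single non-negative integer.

4

X ∩ Z = {2, 5, 6, 7}
X ∪ W = {2, 4, 5, 6, 7, 9, 10, 13, 14, 15, 17}
W \ (X ∪ W) = {}
(X ∩ Z) ∪ (W \ (X ∪ W)) = {2, 5, 6, 7}
X ∩ ((X ∩ Z) ∪ (W \ (X ∪ W))) = {2, 5, 6, 7}
|X ∩ ((X ∩ Z) ∪ (W \ (X ∪ W)))| = 4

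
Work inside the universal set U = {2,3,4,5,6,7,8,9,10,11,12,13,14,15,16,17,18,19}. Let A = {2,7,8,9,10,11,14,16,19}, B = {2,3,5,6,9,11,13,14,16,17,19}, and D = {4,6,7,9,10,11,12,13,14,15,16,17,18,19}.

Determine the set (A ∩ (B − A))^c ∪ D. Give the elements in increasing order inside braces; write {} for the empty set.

B − A = {3,5,6,13,17}
A ∩ (B − A) = {}
(A ∩ (B − A))^c = {2,3,4,5,6,7,8,9,10,11,12,13,14,15,16,17,18,19}
(A ∩ (B − A))^c ∪ D = {2,3,4,5,6,7,8,9,10,11,12,13,14,15,16,17,18,19}

{2,3,4,5,6,7,8,9,10,11,12,13,14,15,16,17,18,19}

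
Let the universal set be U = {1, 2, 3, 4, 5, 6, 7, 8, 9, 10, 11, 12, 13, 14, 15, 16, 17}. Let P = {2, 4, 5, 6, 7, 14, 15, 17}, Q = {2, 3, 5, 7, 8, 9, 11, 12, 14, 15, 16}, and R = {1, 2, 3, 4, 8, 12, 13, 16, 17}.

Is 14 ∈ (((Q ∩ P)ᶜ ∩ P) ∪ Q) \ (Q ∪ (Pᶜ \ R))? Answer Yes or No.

14 ∈ Q and 14 ∈ P, so 14 ∈ Q ∩ P
14 ∉ (Q ∩ P)ᶜ since 14 ∈ (Q ∩ P)
14 ∉ (Q ∩ P)ᶜ and 14 ∈ P, so 14 ∉ (Q ∩ P)ᶜ ∩ P
14 ∉ ((Q ∩ P)ᶜ ∩ P) and 14 ∈ Q, so 14 ∈ ((Q ∩ P)ᶜ ∩ P) ∪ Q
14 ∈ P, so 14 ∉ Pᶜ
14 ∉ Pᶜ and 14 ∉ R, so 14 ∉ Pᶜ \ R
14 ∈ Q and 14 ∉ (Pᶜ \ R), so 14 ∈ Q ∪ (Pᶜ \ R)
14 ∈ (((Q ∩ P)ᶜ ∩ P) ∪ Q) and 14 ∈ (Q ∪ (Pᶜ \ R)), so 14 ∉ (((Q ∩ P)ᶜ ∩ P) ∪ Q) \ (Q ∪ (Pᶜ \ R))

No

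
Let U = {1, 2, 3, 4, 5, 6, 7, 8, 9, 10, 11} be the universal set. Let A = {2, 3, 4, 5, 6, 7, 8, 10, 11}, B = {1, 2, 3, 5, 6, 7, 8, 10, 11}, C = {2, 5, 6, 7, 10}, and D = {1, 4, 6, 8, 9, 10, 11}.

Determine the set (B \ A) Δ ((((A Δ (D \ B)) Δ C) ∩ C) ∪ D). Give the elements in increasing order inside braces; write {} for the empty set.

{4, 6, 8, 9, 10, 11}

B \ A = {1}
D \ B = {4, 9}
A Δ (D \ B) = {2, 3, 5, 6, 7, 8, 9, 10, 11}
(A Δ (D \ B)) Δ C = {3, 8, 9, 11}
((A Δ (D \ B)) Δ C) ∩ C = {}
(((A Δ (D \ B)) Δ C) ∩ C) ∪ D = {1, 4, 6, 8, 9, 10, 11}
(B \ A) Δ ((((A Δ (D \ B)) Δ C) ∩ C) ∪ D) = {4, 6, 8, 9, 10, 11}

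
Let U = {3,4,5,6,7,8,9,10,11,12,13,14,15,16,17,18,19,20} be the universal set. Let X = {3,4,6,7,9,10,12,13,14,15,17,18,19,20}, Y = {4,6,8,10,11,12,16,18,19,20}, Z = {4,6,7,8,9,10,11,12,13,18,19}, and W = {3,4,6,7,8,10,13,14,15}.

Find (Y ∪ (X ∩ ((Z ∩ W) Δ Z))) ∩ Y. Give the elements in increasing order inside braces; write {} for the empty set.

{4,6,8,10,11,12,16,18,19,20}

Z ∩ W = {4,6,7,8,10,13}
(Z ∩ W) Δ Z = {9,11,12,18,19}
X ∩ ((Z ∩ W) Δ Z) = {9,12,18,19}
Y ∪ (X ∩ ((Z ∩ W) Δ Z)) = {4,6,8,9,10,11,12,16,18,19,20}
(Y ∪ (X ∩ ((Z ∩ W) Δ Z))) ∩ Y = {4,6,8,10,11,12,16,18,19,20}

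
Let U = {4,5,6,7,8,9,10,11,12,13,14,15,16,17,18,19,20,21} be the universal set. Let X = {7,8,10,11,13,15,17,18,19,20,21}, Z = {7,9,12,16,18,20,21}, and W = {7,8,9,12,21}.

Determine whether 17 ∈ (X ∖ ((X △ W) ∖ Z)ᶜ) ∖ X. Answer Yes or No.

No

17 ∈ X and 17 ∉ W, so 17 ∈ X △ W
17 ∈ (X △ W) and 17 ∉ Z, so 17 ∈ (X △ W) ∖ Z
17 ∉ ((X △ W) ∖ Z)ᶜ since 17 ∈ ((X △ W) ∖ Z)
17 ∈ X and 17 ∉ ((X △ W) ∖ Z)ᶜ, so 17 ∈ X ∖ ((X △ W) ∖ Z)ᶜ
17 ∈ (X ∖ ((X △ W) ∖ Z)ᶜ) and 17 ∈ X, so 17 ∉ (X ∖ ((X △ W) ∖ Z)ᶜ) ∖ X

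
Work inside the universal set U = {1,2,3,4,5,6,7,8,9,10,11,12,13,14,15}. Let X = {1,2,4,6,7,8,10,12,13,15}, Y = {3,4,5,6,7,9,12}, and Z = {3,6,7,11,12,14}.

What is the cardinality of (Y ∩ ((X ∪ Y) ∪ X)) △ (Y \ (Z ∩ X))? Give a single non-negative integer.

3

X ∪ Y = {1,2,3,4,5,6,7,8,9,10,12,13,15}
(X ∪ Y) ∪ X = {1,2,3,4,5,6,7,8,9,10,12,13,15}
Y ∩ ((X ∪ Y) ∪ X) = {3,4,5,6,7,9,12}
Z ∩ X = {6,7,12}
Y \ (Z ∩ X) = {3,4,5,9}
(Y ∩ ((X ∪ Y) ∪ X)) △ (Y \ (Z ∩ X)) = {6,7,12}
|(Y ∩ ((X ∪ Y) ∪ X)) △ (Y \ (Z ∩ X))| = 3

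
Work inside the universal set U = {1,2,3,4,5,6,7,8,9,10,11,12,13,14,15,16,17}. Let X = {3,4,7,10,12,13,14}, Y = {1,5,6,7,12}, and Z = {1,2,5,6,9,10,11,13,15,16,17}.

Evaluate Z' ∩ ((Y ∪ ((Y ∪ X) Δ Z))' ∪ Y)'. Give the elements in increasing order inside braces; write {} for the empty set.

Z' = {3,4,7,8,12,14}
Y ∪ X = {1,3,4,5,6,7,10,12,13,14}
(Y ∪ X) Δ Z = {2,3,4,7,9,11,12,14,15,16,17}
Y ∪ ((Y ∪ X) Δ Z) = {1,2,3,4,5,6,7,9,11,12,14,15,16,17}
(Y ∪ ((Y ∪ X) Δ Z))' = {8,10,13}
(Y ∪ ((Y ∪ X) Δ Z))' ∪ Y = {1,5,6,7,8,10,12,13}
((Y ∪ ((Y ∪ X) Δ Z))' ∪ Y)' = {2,3,4,9,11,14,15,16,17}
Z' ∩ ((Y ∪ ((Y ∪ X) Δ Z))' ∪ Y)' = {3,4,14}

{3,4,14}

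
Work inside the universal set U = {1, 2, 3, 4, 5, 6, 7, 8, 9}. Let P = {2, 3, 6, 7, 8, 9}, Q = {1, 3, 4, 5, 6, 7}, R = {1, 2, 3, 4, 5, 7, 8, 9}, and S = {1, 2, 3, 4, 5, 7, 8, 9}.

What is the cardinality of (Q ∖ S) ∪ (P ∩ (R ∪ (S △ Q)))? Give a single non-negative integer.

6

Q ∖ S = {6}
S △ Q = {2, 6, 8, 9}
R ∪ (S △ Q) = {1, 2, 3, 4, 5, 6, 7, 8, 9}
P ∩ (R ∪ (S △ Q)) = {2, 3, 6, 7, 8, 9}
(Q ∖ S) ∪ (P ∩ (R ∪ (S △ Q))) = {2, 3, 6, 7, 8, 9}
|(Q ∖ S) ∪ (P ∩ (R ∪ (S △ Q)))| = 6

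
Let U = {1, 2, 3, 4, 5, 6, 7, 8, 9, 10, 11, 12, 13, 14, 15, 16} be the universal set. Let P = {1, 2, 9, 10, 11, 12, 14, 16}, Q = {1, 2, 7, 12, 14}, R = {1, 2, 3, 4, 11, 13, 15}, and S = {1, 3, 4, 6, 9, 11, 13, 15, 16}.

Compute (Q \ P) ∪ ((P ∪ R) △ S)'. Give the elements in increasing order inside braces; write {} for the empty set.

Q \ P = {7}
P ∪ R = {1, 2, 3, 4, 9, 10, 11, 12, 13, 14, 15, 16}
(P ∪ R) △ S = {2, 6, 10, 12, 14}
((P ∪ R) △ S)' = {1, 3, 4, 5, 7, 8, 9, 11, 13, 15, 16}
(Q \ P) ∪ ((P ∪ R) △ S)' = {1, 3, 4, 5, 7, 8, 9, 11, 13, 15, 16}

{1, 3, 4, 5, 7, 8, 9, 11, 13, 15, 16}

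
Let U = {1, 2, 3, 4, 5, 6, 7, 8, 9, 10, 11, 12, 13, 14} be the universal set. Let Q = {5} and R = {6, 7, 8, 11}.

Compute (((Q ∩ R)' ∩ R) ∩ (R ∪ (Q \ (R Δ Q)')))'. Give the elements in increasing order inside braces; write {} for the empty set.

Q ∩ R = {}
(Q ∩ R)' = {1, 2, 3, 4, 5, 6, 7, 8, 9, 10, 11, 12, 13, 14}
(Q ∩ R)' ∩ R = {6, 7, 8, 11}
R Δ Q = {5, 6, 7, 8, 11}
(R Δ Q)' = {1, 2, 3, 4, 9, 10, 12, 13, 14}
Q \ (R Δ Q)' = {5}
R ∪ (Q \ (R Δ Q)') = {5, 6, 7, 8, 11}
((Q ∩ R)' ∩ R) ∩ (R ∪ (Q \ (R Δ Q)')) = {6, 7, 8, 11}
(((Q ∩ R)' ∩ R) ∩ (R ∪ (Q \ (R Δ Q)')))' = {1, 2, 3, 4, 5, 9, 10, 12, 13, 14}

{1, 2, 3, 4, 5, 9, 10, 12, 13, 14}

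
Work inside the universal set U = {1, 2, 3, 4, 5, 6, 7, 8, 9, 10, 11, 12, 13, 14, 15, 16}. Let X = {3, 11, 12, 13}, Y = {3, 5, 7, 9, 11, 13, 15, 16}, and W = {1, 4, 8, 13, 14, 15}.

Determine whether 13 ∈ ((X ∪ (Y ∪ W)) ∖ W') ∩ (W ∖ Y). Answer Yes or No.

13 ∈ Y and 13 ∈ W, so 13 ∈ Y ∪ W
13 ∈ X and 13 ∈ (Y ∪ W), so 13 ∈ X ∪ (Y ∪ W)
13 ∈ W, so 13 ∉ W'
13 ∈ (X ∪ (Y ∪ W)) and 13 ∉ W', so 13 ∈ (X ∪ (Y ∪ W)) ∖ W'
13 ∈ W and 13 ∈ Y, so 13 ∉ W ∖ Y
13 ∈ ((X ∪ (Y ∪ W)) ∖ W') and 13 ∉ (W ∖ Y), so 13 ∉ ((X ∪ (Y ∪ W)) ∖ W') ∩ (W ∖ Y)

No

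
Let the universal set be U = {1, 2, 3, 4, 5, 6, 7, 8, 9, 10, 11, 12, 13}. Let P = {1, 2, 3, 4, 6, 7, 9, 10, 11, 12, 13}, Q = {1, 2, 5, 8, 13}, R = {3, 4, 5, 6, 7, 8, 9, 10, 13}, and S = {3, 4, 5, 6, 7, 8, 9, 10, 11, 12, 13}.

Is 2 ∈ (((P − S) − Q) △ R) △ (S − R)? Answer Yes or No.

2 ∈ P and 2 ∉ S, so 2 ∈ P − S
2 ∈ (P − S) and 2 ∈ Q, so 2 ∉ (P − S) − Q
2 ∉ ((P − S) − Q) and 2 ∉ R, so 2 ∉ ((P − S) − Q) △ R
2 ∉ S and 2 ∉ R, so 2 ∉ S − R
2 ∉ (((P − S) − Q) △ R) and 2 ∉ (S − R), so 2 ∉ (((P − S) − Q) △ R) △ (S − R)

No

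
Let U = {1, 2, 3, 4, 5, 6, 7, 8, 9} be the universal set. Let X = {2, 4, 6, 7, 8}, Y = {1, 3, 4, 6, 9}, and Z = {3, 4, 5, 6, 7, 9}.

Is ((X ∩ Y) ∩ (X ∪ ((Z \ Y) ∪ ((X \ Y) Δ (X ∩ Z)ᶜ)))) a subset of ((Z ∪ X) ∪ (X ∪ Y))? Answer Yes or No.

Yes

X ∩ Y = {4, 6}
Z \ Y = {5, 7}
X \ Y = {2, 7, 8}
X ∩ Z = {4, 6, 7}
(X ∩ Z)ᶜ = {1, 2, 3, 5, 8, 9}
(X \ Y) Δ (X ∩ Z)ᶜ = {1, 3, 5, 7, 9}
(Z \ Y) ∪ ((X \ Y) Δ (X ∩ Z)ᶜ) = {1, 3, 5, 7, 9}
X ∪ ((Z \ Y) ∪ ((X \ Y) Δ (X ∩ Z)ᶜ)) = {1, 2, 3, 4, 5, 6, 7, 8, 9}
(X ∩ Y) ∩ (X ∪ ((Z \ Y) ∪ ((X \ Y) Δ (X ∩ Z)ᶜ))) = {4, 6}
Z ∪ X = {2, 3, 4, 5, 6, 7, 8, 9}
X ∪ Y = {1, 2, 3, 4, 6, 7, 8, 9}
(Z ∪ X) ∪ (X ∪ Y) = {1, 2, 3, 4, 5, 6, 7, 8, 9}
Every element of {4, 6} is in {1, 2, 3, 4, 5, 6, 7, 8, 9}, so (X ∩ Y) ∩ (X ∪ ((Z \ Y) ∪ ((X \ Y) Δ (X ∩ Z)ᶜ))) ⊆ (Z ∪ X) ∪ (X ∪ Y).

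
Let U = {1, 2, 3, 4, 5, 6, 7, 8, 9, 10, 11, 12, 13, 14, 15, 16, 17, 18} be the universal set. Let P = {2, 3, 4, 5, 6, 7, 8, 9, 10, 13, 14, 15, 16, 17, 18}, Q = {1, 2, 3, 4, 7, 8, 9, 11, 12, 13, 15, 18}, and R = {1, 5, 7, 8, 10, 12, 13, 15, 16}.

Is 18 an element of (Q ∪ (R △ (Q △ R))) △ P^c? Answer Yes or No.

Yes

18 ∈ Q and 18 ∉ R, so 18 ∈ Q △ R
18 ∉ R and 18 ∈ (Q △ R), so 18 ∈ R △ (Q △ R)
18 ∈ Q and 18 ∈ (R △ (Q △ R)), so 18 ∈ Q ∪ (R △ (Q △ R))
18 ∈ P, so 18 ∉ P^c
18 ∈ (Q ∪ (R △ (Q △ R))) and 18 ∉ P^c, so 18 ∈ (Q ∪ (R △ (Q △ R))) △ P^c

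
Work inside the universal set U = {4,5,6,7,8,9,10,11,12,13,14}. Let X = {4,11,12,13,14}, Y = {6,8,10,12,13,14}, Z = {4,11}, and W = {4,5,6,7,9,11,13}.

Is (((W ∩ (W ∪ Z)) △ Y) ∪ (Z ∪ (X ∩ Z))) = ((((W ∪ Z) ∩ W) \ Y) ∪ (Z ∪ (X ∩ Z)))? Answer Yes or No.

No

W ∪ Z = {4,5,6,7,9,11,13}
W ∩ (W ∪ Z) = {4,5,6,7,9,11,13}
(W ∩ (W ∪ Z)) △ Y = {4,5,7,8,9,10,11,12,14}
X ∩ Z = {4,11}
Z ∪ (X ∩ Z) = {4,11}
((W ∩ (W ∪ Z)) △ Y) ∪ (Z ∪ (X ∩ Z)) = {4,5,7,8,9,10,11,12,14}
(W ∪ Z) ∩ W = {4,5,6,7,9,11,13}
((W ∪ Z) ∩ W) \ Y = {4,5,7,9,11}
(((W ∪ Z) ∩ W) \ Y) ∪ (Z ∪ (X ∩ Z)) = {4,5,7,9,11}
8 ∈ ((W ∩ (W ∪ Z)) △ Y) ∪ (Z ∪ (X ∩ Z)) but 8 ∉ (((W ∪ Z) ∩ W) \ Y) ∪ (Z ∪ (X ∩ Z)), so they differ.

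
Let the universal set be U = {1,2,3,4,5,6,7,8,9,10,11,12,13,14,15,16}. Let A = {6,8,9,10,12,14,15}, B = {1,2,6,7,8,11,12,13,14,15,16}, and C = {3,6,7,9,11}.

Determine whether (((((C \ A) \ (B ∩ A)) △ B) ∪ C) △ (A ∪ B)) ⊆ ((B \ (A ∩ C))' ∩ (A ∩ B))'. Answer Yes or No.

Yes

C \ A = {3,7,11}
B ∩ A = {6,8,12,14,15}
(C \ A) \ (B ∩ A) = {3,7,11}
((C \ A) \ (B ∩ A)) △ B = {1,2,3,6,8,12,13,14,15,16}
(((C \ A) \ (B ∩ A)) △ B) ∪ C = {1,2,3,6,7,8,9,11,12,13,14,15,16}
A ∪ B = {1,2,6,7,8,9,10,11,12,13,14,15,16}
((((C \ A) \ (B ∩ A)) △ B) ∪ C) △ (A ∪ B) = {3,10}
A ∩ C = {6,9}
B \ (A ∩ C) = {1,2,7,8,11,12,13,14,15,16}
(B \ (A ∩ C))' = {3,4,5,6,9,10}
A ∩ B = {6,8,12,14,15}
(B \ (A ∩ C))' ∩ (A ∩ B) = {6}
((B \ (A ∩ C))' ∩ (A ∩ B))' = {1,2,3,4,5,7,8,9,10,11,12,13,14,15,16}
Every element of {3,10} is in {1,2,3,4,5,7,8,9,10,11,12,13,14,15,16}, so ((((C \ A) \ (B ∩ A)) △ B) ∪ C) △ (A ∪ B) ⊆ ((B \ (A ∩ C))' ∩ (A ∩ B))'.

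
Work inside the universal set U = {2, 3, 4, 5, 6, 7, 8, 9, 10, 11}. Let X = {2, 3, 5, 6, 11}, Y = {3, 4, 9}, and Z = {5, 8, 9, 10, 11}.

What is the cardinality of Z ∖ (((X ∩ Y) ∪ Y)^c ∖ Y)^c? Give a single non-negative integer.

4

X ∩ Y = {3}
(X ∩ Y) ∪ Y = {3, 4, 9}
((X ∩ Y) ∪ Y)^c = {2, 5, 6, 7, 8, 10, 11}
((X ∩ Y) ∪ Y)^c ∖ Y = {2, 5, 6, 7, 8, 10, 11}
(((X ∩ Y) ∪ Y)^c ∖ Y)^c = {3, 4, 9}
Z ∖ (((X ∩ Y) ∪ Y)^c ∖ Y)^c = {5, 8, 10, 11}
|Z ∖ (((X ∩ Y) ∪ Y)^c ∖ Y)^c| = 4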